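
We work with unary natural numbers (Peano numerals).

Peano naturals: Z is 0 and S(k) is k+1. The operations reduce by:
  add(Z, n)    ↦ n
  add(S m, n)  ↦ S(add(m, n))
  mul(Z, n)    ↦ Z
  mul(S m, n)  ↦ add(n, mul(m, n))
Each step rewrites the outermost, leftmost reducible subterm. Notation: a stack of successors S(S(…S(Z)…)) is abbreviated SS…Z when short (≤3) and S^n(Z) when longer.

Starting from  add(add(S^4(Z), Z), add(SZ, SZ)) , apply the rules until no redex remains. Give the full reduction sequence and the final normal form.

  start: add(add(S^4(Z), Z), add(SZ, SZ))
  [1] add(S(add(SSSZ, Z)), add(SZ, SZ))
  [2] S(add(add(SSSZ, Z), add(SZ, SZ)))
  [3] S(add(S(add(SSZ, Z)), add(SZ, SZ)))
  [4] S(S(add(add(SSZ, Z), add(SZ, SZ))))
  [5] S(S(add(S(add(SZ, Z)), add(SZ, SZ))))
  [6] S(S(S(add(add(SZ, Z), add(SZ, SZ)))))
  [7] S(S(S(add(S(add(Z, Z)), add(SZ, SZ)))))
  [8] S(S(S(S(add(add(Z, Z), add(SZ, SZ))))))
  [9] S(S(S(S(add(Z, add(SZ, SZ))))))
  [10] S(S(S(S(add(SZ, SZ)))))
  [11] S(S(S(S(S(add(Z, SZ))))))
  [12] S^6(Z)

Answer: normal form = S^6(Z)  (in 12 steps)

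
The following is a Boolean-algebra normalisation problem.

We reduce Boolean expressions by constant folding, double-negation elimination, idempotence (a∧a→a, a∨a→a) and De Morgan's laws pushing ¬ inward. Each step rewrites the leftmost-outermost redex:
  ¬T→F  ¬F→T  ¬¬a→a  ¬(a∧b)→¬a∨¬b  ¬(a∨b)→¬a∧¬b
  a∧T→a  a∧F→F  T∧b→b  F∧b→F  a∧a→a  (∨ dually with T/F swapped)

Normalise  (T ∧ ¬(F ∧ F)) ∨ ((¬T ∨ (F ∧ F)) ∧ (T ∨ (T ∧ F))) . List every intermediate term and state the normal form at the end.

  start: (T ∧ ¬(F ∧ F)) ∨ ((¬T ∨ (F ∧ F)) ∧ (T ∨ (T ∧ F)))
  step 1: ¬(F ∧ F) ∨ ((¬T ∨ (F ∧ F)) ∧ (T ∨ (T ∧ F)))
  step 2: (¬F ∨ ¬F) ∨ ((¬T ∨ (F ∧ F)) ∧ (T ∨ (T ∧ F)))
  step 3: ¬F ∨ ((¬T ∨ (F ∧ F)) ∧ (T ∨ (T ∧ F)))
  step 4: T ∨ ((¬T ∨ (F ∧ F)) ∧ (T ∨ (T ∧ F)))
  step 5: T

Answer: normal form = T  (in 5 steps)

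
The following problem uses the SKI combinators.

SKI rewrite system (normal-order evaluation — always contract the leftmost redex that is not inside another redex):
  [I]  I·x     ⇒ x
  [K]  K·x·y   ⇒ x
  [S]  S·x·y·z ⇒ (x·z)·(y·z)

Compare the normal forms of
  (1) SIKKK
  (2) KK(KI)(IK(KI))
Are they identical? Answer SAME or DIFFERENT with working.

Answer: DIFFERENT — A ⇓ KK, B ⇓ K(K(KI))

Reduction:
Term A:
  start: SIKKK
  →1  IK(KK)K
  →2  K(KK)K
  →3  KK

Term B:
  start: KK(KI)(IK(KI))
  →1  K(IK(KI))
  →2  K(K(KI))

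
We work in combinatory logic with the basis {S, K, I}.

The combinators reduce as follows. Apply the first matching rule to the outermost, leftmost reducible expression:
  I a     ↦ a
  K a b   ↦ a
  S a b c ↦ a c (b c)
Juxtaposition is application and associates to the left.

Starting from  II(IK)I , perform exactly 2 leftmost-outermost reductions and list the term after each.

  start: II(IK)I
  step 1: I(IK)I
  step 2: IKI

Answer: after 2 steps: IKI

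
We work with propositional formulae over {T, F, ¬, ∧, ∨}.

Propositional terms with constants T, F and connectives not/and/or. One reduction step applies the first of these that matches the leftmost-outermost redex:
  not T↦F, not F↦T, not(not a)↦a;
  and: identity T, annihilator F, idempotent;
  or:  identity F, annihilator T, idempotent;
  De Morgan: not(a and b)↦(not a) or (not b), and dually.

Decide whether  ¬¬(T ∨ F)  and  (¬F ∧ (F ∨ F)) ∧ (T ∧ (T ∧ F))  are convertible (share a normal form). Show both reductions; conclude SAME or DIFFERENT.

Term A:
  start: ¬¬(T ∨ F)
  →1  T ∨ F
  →2  T

Term B:
  start: (¬F ∧ (F ∨ F)) ∧ (T ∧ (T ∧ F))
  →1  (T ∧ (F ∨ F)) ∧ (T ∧ (T ∧ F))
  →2  (F ∨ F) ∧ (T ∧ (T ∧ F))
  →3  F ∧ (T ∧ (T ∧ F))
  →4  F

Answer: DIFFERENT — A ⇓ T, B ⇓ F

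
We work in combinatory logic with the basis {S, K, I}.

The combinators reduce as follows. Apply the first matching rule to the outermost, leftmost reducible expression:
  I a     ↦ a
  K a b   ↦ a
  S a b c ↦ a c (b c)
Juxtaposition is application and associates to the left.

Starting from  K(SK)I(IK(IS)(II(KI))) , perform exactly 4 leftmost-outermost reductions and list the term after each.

  start: K(SK)I(IK(IS)(II(KI)))
  [1] SK(IK(IS)(II(KI)))
  [2] SK(K(IS)(II(KI)))
  [3] SK(IS)
  [4] SKS

Answer: after 4 steps: SKS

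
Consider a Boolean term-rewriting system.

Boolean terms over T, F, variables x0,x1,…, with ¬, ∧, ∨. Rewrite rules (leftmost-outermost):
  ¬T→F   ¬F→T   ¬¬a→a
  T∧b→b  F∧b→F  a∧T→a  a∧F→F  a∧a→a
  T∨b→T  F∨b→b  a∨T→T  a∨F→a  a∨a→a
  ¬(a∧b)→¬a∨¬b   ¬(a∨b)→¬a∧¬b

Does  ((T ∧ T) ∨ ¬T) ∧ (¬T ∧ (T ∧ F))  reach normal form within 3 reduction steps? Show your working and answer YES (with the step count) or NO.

Answer: NO — after 3 steps the term is ¬T ∧ (T ∧ F), not yet normal

Working:
  start: ((T ∧ T) ∨ ¬T) ∧ (¬T ∧ (T ∧ F))
  step 1: (T ∨ ¬T) ∧ (¬T ∧ (T ∧ F))
  step 2: T ∧ (¬T ∧ (T ∧ F))
  step 3: ¬T ∧ (T ∧ F)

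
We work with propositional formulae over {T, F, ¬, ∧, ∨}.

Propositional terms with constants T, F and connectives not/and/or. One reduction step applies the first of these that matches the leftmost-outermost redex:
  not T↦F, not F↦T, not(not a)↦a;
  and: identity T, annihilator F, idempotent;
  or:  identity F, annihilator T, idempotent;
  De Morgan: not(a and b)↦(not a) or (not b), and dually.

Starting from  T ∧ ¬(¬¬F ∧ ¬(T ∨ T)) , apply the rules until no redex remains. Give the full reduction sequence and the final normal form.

Answer: normal form = T  (in 5 steps)

Derivation:
  start: T ∧ ¬(¬¬F ∧ ¬(T ∨ T))
  →1  ¬(¬¬F ∧ ¬(T ∨ T))
  →2  ¬¬¬F ∨ ¬¬(T ∨ T)
  →3  ¬F ∨ ¬¬(T ∨ T)
  →4  T ∨ ¬¬(T ∨ T)
  →5  T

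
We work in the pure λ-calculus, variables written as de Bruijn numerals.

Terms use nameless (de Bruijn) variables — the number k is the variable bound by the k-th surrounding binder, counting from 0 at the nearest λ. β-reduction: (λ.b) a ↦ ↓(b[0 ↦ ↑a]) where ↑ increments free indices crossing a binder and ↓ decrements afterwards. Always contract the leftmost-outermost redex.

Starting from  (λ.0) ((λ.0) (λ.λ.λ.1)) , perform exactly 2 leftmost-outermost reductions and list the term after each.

  start: (λ.0) ((λ.0) (λ.λ.λ.1))
  →1  (λ.0) (λ.λ.λ.1)
  →2  λ.λ.λ.1

Answer: after 2 steps: λ.λ.λ.1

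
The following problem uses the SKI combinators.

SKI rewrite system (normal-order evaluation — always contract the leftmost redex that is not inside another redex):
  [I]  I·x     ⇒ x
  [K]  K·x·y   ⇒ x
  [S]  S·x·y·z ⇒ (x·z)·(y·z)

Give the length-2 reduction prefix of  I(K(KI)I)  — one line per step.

Answer: after 2 steps: KI

Reduction:
  start: I(K(KI)I)
  step 1: K(KI)I
  step 2: KI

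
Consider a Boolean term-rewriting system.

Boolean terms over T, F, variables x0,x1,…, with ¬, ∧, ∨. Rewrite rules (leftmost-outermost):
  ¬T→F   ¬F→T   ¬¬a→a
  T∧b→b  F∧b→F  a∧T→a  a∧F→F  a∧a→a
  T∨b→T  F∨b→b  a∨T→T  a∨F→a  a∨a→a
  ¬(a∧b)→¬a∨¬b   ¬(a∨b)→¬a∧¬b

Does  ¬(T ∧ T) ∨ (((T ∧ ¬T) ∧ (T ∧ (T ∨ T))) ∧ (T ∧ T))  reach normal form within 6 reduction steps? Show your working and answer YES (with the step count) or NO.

Answer: NO — after 6 steps the term is (F ∧ (T ∧ (T ∨ T))) ∧ (T ∧ T), not yet normal

Reduction:
  start: ¬(T ∧ T) ∨ (((T ∧ ¬T) ∧ (T ∧ (T ∨ T))) ∧ (T ∧ T))
  step 1: (¬T ∨ ¬T) ∨ (((T ∧ ¬T) ∧ (T ∧ (T ∨ T))) ∧ (T ∧ T))
  step 2: ¬T ∨ (((T ∧ ¬T) ∧ (T ∧ (T ∨ T))) ∧ (T ∧ T))
  step 3: F ∨ (((T ∧ ¬T) ∧ (T ∧ (T ∨ T))) ∧ (T ∧ T))
  step 4: ((T ∧ ¬T) ∧ (T ∧ (T ∨ T))) ∧ (T ∧ T)
  step 5: (¬T ∧ (T ∧ (T ∨ T))) ∧ (T ∧ T)
  step 6: (F ∧ (T ∧ (T ∨ T))) ∧ (T ∧ T)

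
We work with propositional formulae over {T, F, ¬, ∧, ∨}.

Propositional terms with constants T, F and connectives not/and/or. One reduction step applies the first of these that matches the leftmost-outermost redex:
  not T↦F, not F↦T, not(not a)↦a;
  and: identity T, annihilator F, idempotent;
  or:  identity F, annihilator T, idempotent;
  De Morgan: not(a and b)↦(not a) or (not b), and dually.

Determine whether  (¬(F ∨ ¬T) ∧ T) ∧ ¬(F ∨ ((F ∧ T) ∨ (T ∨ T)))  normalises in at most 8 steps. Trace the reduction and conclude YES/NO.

Answer: NO — after 8 steps the term is T ∧ ¬((F ∧ T) ∨ (T ∨ T)), not yet normal

Derivation:
  start: (¬(F ∨ ¬T) ∧ T) ∧ ¬(F ∨ ((F ∧ T) ∨ (T ∨ T)))
  →1  ¬(F ∨ ¬T) ∧ ¬(F ∨ ((F ∧ T) ∨ (T ∨ T)))
  →2  (¬F ∧ ¬¬T) ∧ ¬(F ∨ ((F ∧ T) ∨ (T ∨ T)))
  →3  (T ∧ ¬¬T) ∧ ¬(F ∨ ((F ∧ T) ∨ (T ∨ T)))
  →4  ¬¬T ∧ ¬(F ∨ ((F ∧ T) ∨ (T ∨ T)))
  →5  T ∧ ¬(F ∨ ((F ∧ T) ∨ (T ∨ T)))
  →6  ¬(F ∨ ((F ∧ T) ∨ (T ∨ T)))
  →7  ¬F ∧ ¬((F ∧ T) ∨ (T ∨ T))
  →8  T ∧ ¬((F ∧ T) ∨ (T ∨ T))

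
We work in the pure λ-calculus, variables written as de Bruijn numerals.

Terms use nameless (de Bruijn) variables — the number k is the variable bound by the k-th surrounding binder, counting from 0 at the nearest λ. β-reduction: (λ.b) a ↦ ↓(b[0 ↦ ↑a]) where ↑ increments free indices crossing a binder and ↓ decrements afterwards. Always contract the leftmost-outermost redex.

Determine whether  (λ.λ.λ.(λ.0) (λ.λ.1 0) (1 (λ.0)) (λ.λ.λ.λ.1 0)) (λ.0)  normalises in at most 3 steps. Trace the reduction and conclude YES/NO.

Answer: NO — after 3 steps the term is λ.λ.(λ.2 (λ.0) 0) (λ.λ.λ.λ.1 0), not yet normal

Derivation:
  start: (λ.λ.λ.(λ.0) (λ.λ.1 0) (1 (λ.0)) (λ.λ.λ.λ.1 0)) (λ.0)
  [1] λ.λ.(λ.0) (λ.λ.1 0) (1 (λ.0)) (λ.λ.λ.λ.1 0)
  [2] λ.λ.(λ.λ.1 0) (1 (λ.0)) (λ.λ.λ.λ.1 0)
  [3] λ.λ.(λ.2 (λ.0) 0) (λ.λ.λ.λ.1 0)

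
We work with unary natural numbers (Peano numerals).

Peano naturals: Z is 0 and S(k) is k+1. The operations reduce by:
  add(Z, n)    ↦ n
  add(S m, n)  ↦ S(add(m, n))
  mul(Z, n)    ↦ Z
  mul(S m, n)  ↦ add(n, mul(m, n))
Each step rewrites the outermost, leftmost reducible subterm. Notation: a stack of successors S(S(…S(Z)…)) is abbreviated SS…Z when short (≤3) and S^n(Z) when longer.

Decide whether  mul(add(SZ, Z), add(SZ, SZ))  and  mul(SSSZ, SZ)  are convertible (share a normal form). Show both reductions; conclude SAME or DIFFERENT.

Term A:
  start: mul(add(SZ, Z), add(SZ, SZ))
  [1] mul(S(add(Z, Z)), add(SZ, SZ))
  [2] add(add(SZ, SZ), mul(add(Z, Z), add(SZ, SZ)))
  [3] add(S(add(Z, SZ)), mul(add(Z, Z), add(SZ, SZ)))
  [4] S(add(add(Z, SZ), mul(add(Z, Z), add(SZ, SZ))))
  [5] S(add(SZ, mul(add(Z, Z), add(SZ, SZ))))
  [6] S(S(add(Z, mul(add(Z, Z), add(SZ, SZ)))))
  [7] S(S(mul(add(Z, Z), add(SZ, SZ))))
  [8] S(S(mul(Z, add(SZ, SZ))))
  [9] SSZ

Term B:
  start: mul(SSSZ, SZ)
  [1] add(SZ, mul(SSZ, SZ))
  [2] S(add(Z, mul(SSZ, SZ)))
  [3] S(mul(SSZ, SZ))
  [4] S(add(SZ, mul(SZ, SZ)))
  [5] S(S(add(Z, mul(SZ, SZ))))
  [6] S(S(mul(SZ, SZ)))
  [7] S(S(add(SZ, mul(Z, SZ))))
  [8] S(S(S(add(Z, mul(Z, SZ)))))
  [9] S(S(S(mul(Z, SZ))))
  [10] SSSZ

Answer: DIFFERENT — A ⇓ SSZ, B ⇓ SSSZ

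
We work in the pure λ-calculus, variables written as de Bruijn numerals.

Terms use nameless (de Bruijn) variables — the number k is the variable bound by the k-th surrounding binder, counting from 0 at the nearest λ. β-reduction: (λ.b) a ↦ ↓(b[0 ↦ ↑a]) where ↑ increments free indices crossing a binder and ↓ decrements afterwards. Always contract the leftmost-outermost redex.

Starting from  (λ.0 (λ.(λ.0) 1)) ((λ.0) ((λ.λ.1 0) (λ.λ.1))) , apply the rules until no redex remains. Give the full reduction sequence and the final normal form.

Answer: normal form = λ.λ.λ.λ.1  (in 9 steps)

Reduction:
  start: (λ.0 (λ.(λ.0) 1)) ((λ.0) ((λ.λ.1 0) (λ.λ.1)))
  →1  (λ.0) ((λ.λ.1 0) (λ.λ.1)) (λ.(λ.0) ((λ.0) ((λ.λ.1 0) (λ.λ.1))))
  →2  (λ.λ.1 0) (λ.λ.1) (λ.(λ.0) ((λ.0) ((λ.λ.1 0) (λ.λ.1))))
  →3  (λ.(λ.λ.1) 0) (λ.(λ.0) ((λ.0) ((λ.λ.1 0) (λ.λ.1))))
  →4  (λ.λ.1) (λ.(λ.0) ((λ.0) ((λ.λ.1 0) (λ.λ.1))))
  →5  λ.λ.(λ.0) ((λ.0) ((λ.λ.1 0) (λ.λ.1)))
  →6  λ.λ.(λ.0) ((λ.λ.1 0) (λ.λ.1))
  →7  λ.λ.(λ.λ.1 0) (λ.λ.1)
  →8  λ.λ.λ.(λ.λ.1) 0
  →9  λ.λ.λ.λ.1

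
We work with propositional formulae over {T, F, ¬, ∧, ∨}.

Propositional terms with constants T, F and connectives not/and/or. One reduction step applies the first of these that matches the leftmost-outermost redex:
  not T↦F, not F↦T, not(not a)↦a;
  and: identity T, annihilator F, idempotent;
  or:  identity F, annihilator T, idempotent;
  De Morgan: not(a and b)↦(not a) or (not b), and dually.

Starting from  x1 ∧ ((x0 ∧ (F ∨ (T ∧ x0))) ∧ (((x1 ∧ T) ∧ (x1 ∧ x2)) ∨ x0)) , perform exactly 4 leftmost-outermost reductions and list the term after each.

  start: x1 ∧ ((x0 ∧ (F ∨ (T ∧ x0))) ∧ (((x1 ∧ T) ∧ (x1 ∧ x2)) ∨ x0))
  [1] x1 ∧ ((x0 ∧ (T ∧ x0)) ∧ (((x1 ∧ T) ∧ (x1 ∧ x2)) ∨ x0))
  [2] x1 ∧ ((x0 ∧ x0) ∧ (((x1 ∧ T) ∧ (x1 ∧ x2)) ∨ x0))
  [3] x1 ∧ (x0 ∧ (((x1 ∧ T) ∧ (x1 ∧ x2)) ∨ x0))
  [4] x1 ∧ (x0 ∧ ((x1 ∧ (x1 ∧ x2)) ∨ x0))

Answer: after 4 steps: x1 ∧ (x0 ∧ ((x1 ∧ (x1 ∧ x2)) ∨ x0))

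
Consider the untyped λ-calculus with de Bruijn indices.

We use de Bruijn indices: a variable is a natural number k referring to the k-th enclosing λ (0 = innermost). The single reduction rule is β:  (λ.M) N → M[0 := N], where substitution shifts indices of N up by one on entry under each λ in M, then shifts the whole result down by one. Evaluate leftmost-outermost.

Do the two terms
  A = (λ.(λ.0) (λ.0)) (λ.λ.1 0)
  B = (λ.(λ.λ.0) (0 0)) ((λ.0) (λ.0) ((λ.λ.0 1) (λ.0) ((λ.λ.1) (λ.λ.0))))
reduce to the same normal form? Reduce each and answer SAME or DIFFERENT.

Answer: SAME — A ⇓ λ.0, B ⇓ λ.0

Derivation:
Term A:
  start: (λ.(λ.0) (λ.0)) (λ.λ.1 0)
  step 1: (λ.0) (λ.0)
  step 2: λ.0

Term B:
  start: (λ.(λ.λ.0) (0 0)) ((λ.0) (λ.0) ((λ.λ.0 1) (λ.0) ((λ.λ.1) (λ.λ.0))))
  step 1: (λ.λ.0) ((λ.0) (λ.0) ((λ.λ.0 1) (λ.0) ((λ.λ.1) (λ.λ.0))) ((λ.0) (λ.0) ((λ.λ.0 1) (λ.0) ((λ.λ.1) (λ.λ.0)))))
  step 2: λ.0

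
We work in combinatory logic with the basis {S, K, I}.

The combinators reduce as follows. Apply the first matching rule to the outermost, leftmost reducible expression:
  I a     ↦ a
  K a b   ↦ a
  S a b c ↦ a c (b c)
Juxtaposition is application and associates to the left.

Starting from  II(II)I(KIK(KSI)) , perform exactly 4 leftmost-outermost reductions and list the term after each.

Answer: after 4 steps: I(KIK(KSI))

Reduction:
  start: II(II)I(KIK(KSI))
  →1  I(II)I(KIK(KSI))
  →2  III(KIK(KSI))
  →3  II(KIK(KSI))
  →4  I(KIK(KSI))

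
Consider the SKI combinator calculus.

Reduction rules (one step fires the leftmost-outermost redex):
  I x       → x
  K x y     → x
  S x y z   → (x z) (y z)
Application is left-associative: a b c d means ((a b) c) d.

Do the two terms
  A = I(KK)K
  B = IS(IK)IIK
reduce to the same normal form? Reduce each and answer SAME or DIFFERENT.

Term A:
  start: I(KK)K
  →1  KKK
  →2  K

Term B:
  start: IS(IK)IIK
  →1  S(IK)IIK
  →2  IKI(II)K
  →3  KI(II)K
  →4  IK
  →5  K

Answer: SAME — A ⇓ K, B ⇓ K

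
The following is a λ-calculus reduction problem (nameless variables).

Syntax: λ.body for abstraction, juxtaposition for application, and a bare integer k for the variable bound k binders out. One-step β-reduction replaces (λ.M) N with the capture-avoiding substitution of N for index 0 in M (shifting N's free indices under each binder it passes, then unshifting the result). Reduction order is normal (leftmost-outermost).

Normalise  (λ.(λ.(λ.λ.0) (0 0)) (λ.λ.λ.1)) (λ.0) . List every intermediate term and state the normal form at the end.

  start: (λ.(λ.(λ.λ.0) (0 0)) (λ.λ.λ.1)) (λ.0)
  [1] (λ.(λ.λ.0) (0 0)) (λ.λ.λ.1)
  [2] (λ.λ.0) ((λ.λ.λ.1) (λ.λ.λ.1))
  [3] λ.0

Answer: normal form = λ.0  (in 3 steps)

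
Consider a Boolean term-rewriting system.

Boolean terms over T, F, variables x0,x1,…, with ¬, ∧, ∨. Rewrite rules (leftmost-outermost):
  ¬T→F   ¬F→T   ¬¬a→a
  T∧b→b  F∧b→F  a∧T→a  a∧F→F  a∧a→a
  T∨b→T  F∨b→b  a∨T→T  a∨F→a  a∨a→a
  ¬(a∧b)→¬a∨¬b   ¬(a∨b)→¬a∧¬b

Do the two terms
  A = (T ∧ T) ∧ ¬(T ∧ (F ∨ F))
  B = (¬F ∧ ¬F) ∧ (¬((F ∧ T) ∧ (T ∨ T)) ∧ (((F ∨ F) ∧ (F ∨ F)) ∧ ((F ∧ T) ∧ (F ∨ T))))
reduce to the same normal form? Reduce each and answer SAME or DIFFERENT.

Term A:
  start: (T ∧ T) ∧ ¬(T ∧ (F ∨ F))
  [1] T ∧ ¬(T ∧ (F ∨ F))
  [2] ¬(T ∧ (F ∨ F))
  [3] ¬T ∨ ¬(F ∨ F)
  [4] F ∨ ¬(F ∨ F)
  [5] ¬(F ∨ F)
  [6] ¬F ∧ ¬F
  [7] ¬F
  [8] T

Term B:
  start: (¬F ∧ ¬F) ∧ (¬((F ∧ T) ∧ (T ∨ T)) ∧ (((F ∨ F) ∧ (F ∨ F)) ∧ ((F ∧ T) ∧ (F ∨ T))))
  [1] ¬F ∧ (¬((F ∧ T) ∧ (T ∨ T)) ∧ (((F ∨ F) ∧ (F ∨ F)) ∧ ((F ∧ T) ∧ (F ∨ T))))
  [2] T ∧ (¬((F ∧ T) ∧ (T ∨ T)) ∧ (((F ∨ F) ∧ (F ∨ F)) ∧ ((F ∧ T) ∧ (F ∨ T))))
  [3] ¬((F ∧ T) ∧ (T ∨ T)) ∧ (((F ∨ F) ∧ (F ∨ F)) ∧ ((F ∧ T) ∧ (F ∨ T)))
  [4] (¬(F ∧ T) ∨ ¬(T ∨ T)) ∧ (((F ∨ F) ∧ (F ∨ F)) ∧ ((F ∧ T) ∧ (F ∨ T)))
  [5] ((¬F ∨ ¬T) ∨ ¬(T ∨ T)) ∧ (((F ∨ F) ∧ (F ∨ F)) ∧ ((F ∧ T) ∧ (F ∨ T)))
  [6] ((T ∨ ¬T) ∨ ¬(T ∨ T)) ∧ (((F ∨ F) ∧ (F ∨ F)) ∧ ((F ∧ T) ∧ (F ∨ T)))
  [7] (T ∨ ¬(T ∨ T)) ∧ (((F ∨ F) ∧ (F ∨ F)) ∧ ((F ∧ T) ∧ (F ∨ T)))
  [8] T ∧ (((F ∨ F) ∧ (F ∨ F)) ∧ ((F ∧ T) ∧ (F ∨ T)))
  [9] ((F ∨ F) ∧ (F ∨ F)) ∧ ((F ∧ T) ∧ (F ∨ T))
  [10] (F ∨ F) ∧ ((F ∧ T) ∧ (F ∨ T))
  [11] F ∧ ((F ∧ T) ∧ (F ∨ T))
  [12] F

Answer: DIFFERENT — A ⇓ T, B ⇓ F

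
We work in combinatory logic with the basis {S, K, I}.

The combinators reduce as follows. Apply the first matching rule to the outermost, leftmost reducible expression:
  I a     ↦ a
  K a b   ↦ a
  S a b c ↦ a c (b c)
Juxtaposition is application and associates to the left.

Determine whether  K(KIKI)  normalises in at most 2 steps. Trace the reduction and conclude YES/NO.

Answer: YES — reaches normal form KI in 2 ≤ 2 steps

Working:
  start: K(KIKI)
  [1] K(II)
  [2] KI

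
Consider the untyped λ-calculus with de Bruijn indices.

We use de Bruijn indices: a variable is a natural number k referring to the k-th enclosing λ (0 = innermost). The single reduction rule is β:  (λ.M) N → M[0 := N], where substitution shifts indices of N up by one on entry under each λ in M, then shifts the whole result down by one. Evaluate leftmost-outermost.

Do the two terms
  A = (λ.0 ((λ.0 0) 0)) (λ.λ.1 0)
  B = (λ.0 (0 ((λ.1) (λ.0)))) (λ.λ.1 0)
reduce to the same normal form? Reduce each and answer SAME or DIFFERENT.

Answer: SAME — A ⇓ λ.λ.1 0, B ⇓ λ.λ.1 0

Working:
Term A:
  start: (λ.0 ((λ.0 0) 0)) (λ.λ.1 0)
  step 1: (λ.λ.1 0) ((λ.0 0) (λ.λ.1 0))
  step 2: λ.(λ.0 0) (λ.λ.1 0) 0
  step 3: λ.(λ.λ.1 0) (λ.λ.1 0) 0
  step 4: λ.(λ.(λ.λ.1 0) 0) 0
  step 5: λ.(λ.λ.1 0) 0
  step 6: λ.λ.1 0

Term B:
  start: (λ.0 (0 ((λ.1) (λ.0)))) (λ.λ.1 0)
  step 1: (λ.λ.1 0) ((λ.λ.1 0) ((λ.λ.λ.1 0) (λ.0)))
  step 2: λ.(λ.λ.1 0) ((λ.λ.λ.1 0) (λ.0)) 0
  step 3: λ.(λ.(λ.λ.λ.1 0) (λ.0) 0) 0
  step 4: λ.(λ.λ.λ.1 0) (λ.0) 0
  step 5: λ.(λ.λ.1 0) 0
  step 6: λ.λ.1 0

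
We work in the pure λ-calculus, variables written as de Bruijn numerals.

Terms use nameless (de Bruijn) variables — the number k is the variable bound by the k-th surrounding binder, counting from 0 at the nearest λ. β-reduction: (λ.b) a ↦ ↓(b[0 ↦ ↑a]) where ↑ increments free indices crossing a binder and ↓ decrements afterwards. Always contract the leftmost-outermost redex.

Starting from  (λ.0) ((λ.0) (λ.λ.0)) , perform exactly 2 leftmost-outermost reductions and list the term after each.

  start: (λ.0) ((λ.0) (λ.λ.0))
  [1] (λ.0) (λ.λ.0)
  [2] λ.λ.0

Answer: after 2 steps: λ.λ.0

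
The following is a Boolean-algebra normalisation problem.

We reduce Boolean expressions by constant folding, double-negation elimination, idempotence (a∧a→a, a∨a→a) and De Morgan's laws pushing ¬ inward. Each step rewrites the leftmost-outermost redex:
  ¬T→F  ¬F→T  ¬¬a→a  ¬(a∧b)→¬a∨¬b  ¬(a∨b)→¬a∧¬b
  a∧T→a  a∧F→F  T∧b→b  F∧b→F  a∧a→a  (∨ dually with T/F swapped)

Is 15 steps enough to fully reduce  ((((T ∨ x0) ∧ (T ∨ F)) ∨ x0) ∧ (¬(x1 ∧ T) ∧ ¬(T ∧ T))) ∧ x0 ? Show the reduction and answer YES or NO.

Answer: YES — reaches normal form F in 13 ≤ 15 steps

Derivation:
  start: ((((T ∨ x0) ∧ (T ∨ F)) ∨ x0) ∧ (¬(x1 ∧ T) ∧ ¬(T ∧ T))) ∧ x0
  →1  (((T ∧ (T ∨ F)) ∨ x0) ∧ (¬(x1 ∧ T) ∧ ¬(T ∧ T))) ∧ x0
  →2  (((T ∨ F) ∨ x0) ∧ (¬(x1 ∧ T) ∧ ¬(T ∧ T))) ∧ x0
  →3  ((T ∨ x0) ∧ (¬(x1 ∧ T) ∧ ¬(T ∧ T))) ∧ x0
  →4  (T ∧ (¬(x1 ∧ T) ∧ ¬(T ∧ T))) ∧ x0
  →5  (¬(x1 ∧ T) ∧ ¬(T ∧ T)) ∧ x0
  →6  ((¬x1 ∨ ¬T) ∧ ¬(T ∧ T)) ∧ x0
  →7  ((¬x1 ∨ F) ∧ ¬(T ∧ T)) ∧ x0
  →8  (¬x1 ∧ ¬(T ∧ T)) ∧ x0
  →9  (¬x1 ∧ (¬T ∨ ¬T)) ∧ x0
  →10  (¬x1 ∧ ¬T) ∧ x0
  →11  (¬x1 ∧ F) ∧ x0
  →12  F ∧ x0
  →13  F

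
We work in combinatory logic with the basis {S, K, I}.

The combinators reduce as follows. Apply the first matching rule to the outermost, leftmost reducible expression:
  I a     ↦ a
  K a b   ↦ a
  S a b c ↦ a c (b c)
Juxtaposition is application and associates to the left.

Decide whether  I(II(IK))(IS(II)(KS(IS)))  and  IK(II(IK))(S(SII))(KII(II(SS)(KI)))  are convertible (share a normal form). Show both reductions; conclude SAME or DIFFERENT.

Term A:
  start: I(II(IK))(IS(II)(KS(IS)))
  →1  II(IK)(IS(II)(KS(IS)))
  →2  I(IK)(IS(II)(KS(IS)))
  →3  IK(IS(II)(KS(IS)))
  →4  K(IS(II)(KS(IS)))
  →5  K(S(II)(KS(IS)))
  →6  K(SI(KS(IS)))
  →7  K(SIS)

Term B:
  start: IK(II(IK))(S(SII))(KII(II(SS)(KI)))
  →1  K(II(IK))(S(SII))(KII(II(SS)(KI)))
  →2  II(IK)(KII(II(SS)(KI)))
  →3  I(IK)(KII(II(SS)(KI)))
  →4  IK(KII(II(SS)(KI)))
  →5  K(KII(II(SS)(KI)))
  →6  K(I(II(SS)(KI)))
  →7  K(II(SS)(KI))
  →8  K(I(SS)(KI))
  →9  K(SS(KI))

Answer: DIFFERENT — A ⇓ K(SIS), B ⇓ K(SS(KI))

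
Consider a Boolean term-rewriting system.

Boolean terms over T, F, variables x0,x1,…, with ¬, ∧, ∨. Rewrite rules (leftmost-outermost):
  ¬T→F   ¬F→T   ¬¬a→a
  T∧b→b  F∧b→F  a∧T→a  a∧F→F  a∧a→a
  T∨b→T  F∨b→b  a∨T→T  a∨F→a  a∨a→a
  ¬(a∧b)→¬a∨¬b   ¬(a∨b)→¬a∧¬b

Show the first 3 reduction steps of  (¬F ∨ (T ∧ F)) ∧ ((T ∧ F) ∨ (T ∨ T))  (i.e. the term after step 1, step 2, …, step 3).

  start: (¬F ∨ (T ∧ F)) ∧ ((T ∧ F) ∨ (T ∨ T))
  step 1: (T ∨ (T ∧ F)) ∧ ((T ∧ F) ∨ (T ∨ T))
  step 2: T ∧ ((T ∧ F) ∨ (T ∨ T))
  step 3: (T ∧ F) ∨ (T ∨ T)

Answer: after 3 steps: (T ∧ F) ∨ (T ∨ T)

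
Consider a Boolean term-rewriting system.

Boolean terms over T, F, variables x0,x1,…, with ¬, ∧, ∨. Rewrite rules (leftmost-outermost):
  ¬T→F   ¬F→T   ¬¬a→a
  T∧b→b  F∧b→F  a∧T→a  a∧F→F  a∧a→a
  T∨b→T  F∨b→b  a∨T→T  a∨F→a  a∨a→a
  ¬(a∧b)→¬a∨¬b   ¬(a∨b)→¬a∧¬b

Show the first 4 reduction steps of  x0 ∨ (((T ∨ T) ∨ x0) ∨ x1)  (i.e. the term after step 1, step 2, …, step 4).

  start: x0 ∨ (((T ∨ T) ∨ x0) ∨ x1)
  [1] x0 ∨ ((T ∨ x0) ∨ x1)
  [2] x0 ∨ (T ∨ x1)
  [3] x0 ∨ T
  [4] T

Answer: after 4 steps: T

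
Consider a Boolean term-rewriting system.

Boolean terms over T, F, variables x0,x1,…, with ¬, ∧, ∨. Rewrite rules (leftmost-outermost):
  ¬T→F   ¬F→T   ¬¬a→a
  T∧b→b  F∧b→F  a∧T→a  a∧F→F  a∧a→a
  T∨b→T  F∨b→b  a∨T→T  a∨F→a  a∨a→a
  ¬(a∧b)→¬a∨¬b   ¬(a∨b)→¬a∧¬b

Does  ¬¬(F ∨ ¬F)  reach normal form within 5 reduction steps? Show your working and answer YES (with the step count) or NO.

Answer: YES — reaches normal form T in 3 ≤ 5 steps

Reduction:
  start: ¬¬(F ∨ ¬F)
  [1] F ∨ ¬F
  [2] ¬F
  [3] T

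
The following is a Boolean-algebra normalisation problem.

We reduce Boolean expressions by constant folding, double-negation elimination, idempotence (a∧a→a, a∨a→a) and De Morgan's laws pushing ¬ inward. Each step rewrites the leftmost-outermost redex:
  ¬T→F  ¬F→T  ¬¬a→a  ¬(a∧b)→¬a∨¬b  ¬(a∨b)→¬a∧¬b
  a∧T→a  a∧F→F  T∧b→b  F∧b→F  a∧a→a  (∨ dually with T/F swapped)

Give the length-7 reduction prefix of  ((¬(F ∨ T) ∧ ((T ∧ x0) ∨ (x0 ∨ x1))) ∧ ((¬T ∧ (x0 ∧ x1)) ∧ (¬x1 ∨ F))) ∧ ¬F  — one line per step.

Answer: after 7 steps: F

Working:
  start: ((¬(F ∨ T) ∧ ((T ∧ x0) ∨ (x0 ∨ x1))) ∧ ((¬T ∧ (x0 ∧ x1)) ∧ (¬x1 ∨ F))) ∧ ¬F
  [1] (((¬F ∧ ¬T) ∧ ((T ∧ x0) ∨ (x0 ∨ x1))) ∧ ((¬T ∧ (x0 ∧ x1)) ∧ (¬x1 ∨ F))) ∧ ¬F
  [2] (((T ∧ ¬T) ∧ ((T ∧ x0) ∨ (x0 ∨ x1))) ∧ ((¬T ∧ (x0 ∧ x1)) ∧ (¬x1 ∨ F))) ∧ ¬F
  [3] ((¬T ∧ ((T ∧ x0) ∨ (x0 ∨ x1))) ∧ ((¬T ∧ (x0 ∧ x1)) ∧ (¬x1 ∨ F))) ∧ ¬F
  [4] ((F ∧ ((T ∧ x0) ∨ (x0 ∨ x1))) ∧ ((¬T ∧ (x0 ∧ x1)) ∧ (¬x1 ∨ F))) ∧ ¬F
  [5] (F ∧ ((¬T ∧ (x0 ∧ x1)) ∧ (¬x1 ∨ F))) ∧ ¬F
  [6] F ∧ ¬F
  [7] F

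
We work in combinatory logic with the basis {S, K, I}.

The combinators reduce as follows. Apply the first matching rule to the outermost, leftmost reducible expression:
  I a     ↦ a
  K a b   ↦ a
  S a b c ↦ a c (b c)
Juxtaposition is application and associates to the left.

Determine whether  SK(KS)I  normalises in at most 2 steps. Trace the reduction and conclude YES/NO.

  start: SK(KS)I
  →1  KI(KSI)
  →2  I

Answer: YES — reaches normal form I in 2 ≤ 2 steps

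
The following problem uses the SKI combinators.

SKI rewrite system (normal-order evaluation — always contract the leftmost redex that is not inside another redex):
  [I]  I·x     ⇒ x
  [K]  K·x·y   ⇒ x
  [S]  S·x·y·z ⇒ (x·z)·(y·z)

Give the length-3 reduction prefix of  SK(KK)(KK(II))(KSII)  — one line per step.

  start: SK(KK)(KK(II))(KSII)
  [1] K(KK(II))(KK(KK(II)))(KSII)
  [2] KK(II)(KSII)
  [3] K(KSII)

Answer: after 3 steps: K(KSII)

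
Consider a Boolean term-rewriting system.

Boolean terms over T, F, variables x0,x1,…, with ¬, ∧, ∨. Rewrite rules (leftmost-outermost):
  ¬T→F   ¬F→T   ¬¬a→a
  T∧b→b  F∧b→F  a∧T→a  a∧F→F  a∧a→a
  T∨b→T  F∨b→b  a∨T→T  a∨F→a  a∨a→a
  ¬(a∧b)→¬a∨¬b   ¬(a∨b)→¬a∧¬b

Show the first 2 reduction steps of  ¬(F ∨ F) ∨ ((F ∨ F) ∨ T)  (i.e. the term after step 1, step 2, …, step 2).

  start: ¬(F ∨ F) ∨ ((F ∨ F) ∨ T)
  step 1: (¬F ∧ ¬F) ∨ ((F ∨ F) ∨ T)
  step 2: ¬F ∨ ((F ∨ F) ∨ T)

Answer: after 2 steps: ¬F ∨ ((F ∨ F) ∨ T)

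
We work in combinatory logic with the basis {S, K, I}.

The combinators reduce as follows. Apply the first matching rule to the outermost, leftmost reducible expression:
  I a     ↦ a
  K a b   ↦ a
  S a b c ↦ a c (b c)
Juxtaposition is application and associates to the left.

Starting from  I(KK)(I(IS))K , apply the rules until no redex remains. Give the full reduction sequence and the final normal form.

Answer: normal form = KK  (in 2 steps)

Derivation:
  start: I(KK)(I(IS))K
  →1  KK(I(IS))K
  →2  KK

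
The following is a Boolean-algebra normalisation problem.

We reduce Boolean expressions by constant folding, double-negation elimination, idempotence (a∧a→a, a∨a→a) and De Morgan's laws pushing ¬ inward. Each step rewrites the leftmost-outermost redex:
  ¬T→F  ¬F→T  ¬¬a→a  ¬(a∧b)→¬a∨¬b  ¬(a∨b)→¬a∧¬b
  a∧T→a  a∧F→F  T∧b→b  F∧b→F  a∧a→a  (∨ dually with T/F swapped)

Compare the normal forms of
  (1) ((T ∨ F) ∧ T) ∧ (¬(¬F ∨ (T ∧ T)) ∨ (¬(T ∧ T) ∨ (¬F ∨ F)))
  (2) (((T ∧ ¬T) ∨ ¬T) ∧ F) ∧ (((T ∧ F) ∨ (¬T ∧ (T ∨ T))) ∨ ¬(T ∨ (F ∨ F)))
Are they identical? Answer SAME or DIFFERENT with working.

Term A:
  start: ((T ∨ F) ∧ T) ∧ (¬(¬F ∨ (T ∧ T)) ∨ (¬(T ∧ T) ∨ (¬F ∨ F)))
  [1] (T ∨ F) ∧ (¬(¬F ∨ (T ∧ T)) ∨ (¬(T ∧ T) ∨ (¬F ∨ F)))
  [2] T ∧ (¬(¬F ∨ (T ∧ T)) ∨ (¬(T ∧ T) ∨ (¬F ∨ F)))
  [3] ¬(¬F ∨ (T ∧ T)) ∨ (¬(T ∧ T) ∨ (¬F ∨ F))
  [4] (¬¬F ∧ ¬(T ∧ T)) ∨ (¬(T ∧ T) ∨ (¬F ∨ F))
  [5] (F ∧ ¬(T ∧ T)) ∨ (¬(T ∧ T) ∨ (¬F ∨ F))
  [6] F ∨ (¬(T ∧ T) ∨ (¬F ∨ F))
  [7] ¬(T ∧ T) ∨ (¬F ∨ F)
  [8] (¬T ∨ ¬T) ∨ (¬F ∨ F)
  [9] ¬T ∨ (¬F ∨ F)
  [10] F ∨ (¬F ∨ F)
  [11] ¬F ∨ F
  [12] ¬F
  [13] T

Term B:
  start: (((T ∧ ¬T) ∨ ¬T) ∧ F) ∧ (((T ∧ F) ∨ (¬T ∧ (T ∨ T))) ∨ ¬(T ∨ (F ∨ F)))
  [1] F ∧ (((T ∧ F) ∨ (¬T ∧ (T ∨ T))) ∨ ¬(T ∨ (F ∨ F)))
  [2] F

Answer: DIFFERENT — A ⇓ T, B ⇓ F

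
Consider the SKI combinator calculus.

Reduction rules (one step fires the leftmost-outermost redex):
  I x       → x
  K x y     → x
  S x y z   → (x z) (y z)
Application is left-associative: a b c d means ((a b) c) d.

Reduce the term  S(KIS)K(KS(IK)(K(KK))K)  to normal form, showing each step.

  start: S(KIS)K(KS(IK)(K(KK))K)
  step 1: KIS(KS(IK)(K(KK))K)(K(KS(IK)(K(KK))K))
  step 2: I(KS(IK)(K(KK))K)(K(KS(IK)(K(KK))K))
  step 3: KS(IK)(K(KK))K(K(KS(IK)(K(KK))K))
  step 4: S(K(KK))K(K(KS(IK)(K(KK))K))
  step 5: K(KK)(K(KS(IK)(K(KK))K))(K(K(KS(IK)(K(KK))K)))
  step 6: KK(K(K(KS(IK)(K(KK))K)))
  step 7: K

Answer: normal form = K  (in 7 steps)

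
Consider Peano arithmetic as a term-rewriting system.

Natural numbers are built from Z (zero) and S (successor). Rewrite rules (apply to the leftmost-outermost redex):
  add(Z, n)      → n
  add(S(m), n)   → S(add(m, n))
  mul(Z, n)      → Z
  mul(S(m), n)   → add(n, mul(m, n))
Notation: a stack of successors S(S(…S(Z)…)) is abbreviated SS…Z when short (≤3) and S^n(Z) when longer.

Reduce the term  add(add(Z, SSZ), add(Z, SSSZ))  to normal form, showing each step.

Answer: normal form = S^5(Z)  (in 5 steps)

Reduction:
  start: add(add(Z, SSZ), add(Z, SSSZ))
  [1] add(SSZ, add(Z, SSSZ))
  [2] S(add(SZ, add(Z, SSSZ)))
  [3] S(S(add(Z, add(Z, SSSZ))))
  [4] S(S(add(Z, SSSZ)))
  [5] S^5(Z)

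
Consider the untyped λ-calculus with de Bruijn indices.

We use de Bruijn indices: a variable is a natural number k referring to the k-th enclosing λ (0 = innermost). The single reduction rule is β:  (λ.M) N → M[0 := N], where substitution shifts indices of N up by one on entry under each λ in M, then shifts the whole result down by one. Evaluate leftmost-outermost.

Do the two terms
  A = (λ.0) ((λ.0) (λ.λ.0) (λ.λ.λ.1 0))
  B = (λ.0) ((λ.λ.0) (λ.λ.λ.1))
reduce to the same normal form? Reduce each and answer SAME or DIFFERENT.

Term A:
  start: (λ.0) ((λ.0) (λ.λ.0) (λ.λ.λ.1 0))
  →1  (λ.0) (λ.λ.0) (λ.λ.λ.1 0)
  →2  (λ.λ.0) (λ.λ.λ.1 0)
  →3  λ.0

Term B:
  start: (λ.0) ((λ.λ.0) (λ.λ.λ.1))
  →1  (λ.λ.0) (λ.λ.λ.1)
  →2  λ.0

Answer: SAME — A ⇓ λ.0, B ⇓ λ.0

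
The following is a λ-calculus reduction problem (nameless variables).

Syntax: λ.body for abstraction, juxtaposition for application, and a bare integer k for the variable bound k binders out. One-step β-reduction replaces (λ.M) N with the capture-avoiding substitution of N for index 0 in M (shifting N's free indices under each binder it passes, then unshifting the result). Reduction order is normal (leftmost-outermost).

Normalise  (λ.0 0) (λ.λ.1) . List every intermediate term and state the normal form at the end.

  start: (λ.0 0) (λ.λ.1)
  →1  (λ.λ.1) (λ.λ.1)
  →2  λ.λ.λ.1

Answer: normal form = λ.λ.λ.1  (in 2 steps)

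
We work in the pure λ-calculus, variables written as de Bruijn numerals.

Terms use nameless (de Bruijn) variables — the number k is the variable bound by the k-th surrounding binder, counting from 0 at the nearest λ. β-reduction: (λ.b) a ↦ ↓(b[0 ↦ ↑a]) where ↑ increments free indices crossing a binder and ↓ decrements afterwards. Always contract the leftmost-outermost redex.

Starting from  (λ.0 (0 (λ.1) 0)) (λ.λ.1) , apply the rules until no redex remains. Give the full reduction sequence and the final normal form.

  start: (λ.0 (0 (λ.1) 0)) (λ.λ.1)
  →1  (λ.λ.1) ((λ.λ.1) (λ.λ.λ.1) (λ.λ.1))
  →2  λ.(λ.λ.1) (λ.λ.λ.1) (λ.λ.1)
  →3  λ.(λ.λ.λ.λ.1) (λ.λ.1)
  →4  λ.λ.λ.λ.1

Answer: normal form = λ.λ.λ.λ.1  (in 4 steps)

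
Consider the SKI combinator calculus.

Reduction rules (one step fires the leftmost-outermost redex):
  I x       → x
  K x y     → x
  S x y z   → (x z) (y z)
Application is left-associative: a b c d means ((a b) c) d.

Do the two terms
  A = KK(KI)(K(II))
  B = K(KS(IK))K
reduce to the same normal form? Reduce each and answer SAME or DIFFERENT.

Term A:
  start: KK(KI)(K(II))
  [1] K(K(II))
  [2] K(KI)

Term B:
  start: K(KS(IK))K
  [1] KS(IK)
  [2] S

Answer: DIFFERENT — A ⇓ K(KI), B ⇓ S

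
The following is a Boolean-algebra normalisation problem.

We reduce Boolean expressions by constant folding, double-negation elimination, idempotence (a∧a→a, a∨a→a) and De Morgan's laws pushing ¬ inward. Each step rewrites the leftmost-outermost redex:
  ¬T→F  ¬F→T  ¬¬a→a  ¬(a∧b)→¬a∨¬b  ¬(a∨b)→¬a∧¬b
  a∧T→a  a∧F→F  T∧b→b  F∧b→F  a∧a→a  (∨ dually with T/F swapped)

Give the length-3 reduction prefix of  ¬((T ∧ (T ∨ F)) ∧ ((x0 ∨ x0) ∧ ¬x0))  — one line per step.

Answer: after 3 steps: (F ∨ ¬(T ∨ F)) ∨ ¬((x0 ∨ x0) ∧ ¬x0)

Derivation:
  start: ¬((T ∧ (T ∨ F)) ∧ ((x0 ∨ x0) ∧ ¬x0))
  [1] ¬(T ∧ (T ∨ F)) ∨ ¬((x0 ∨ x0) ∧ ¬x0)
  [2] (¬T ∨ ¬(T ∨ F)) ∨ ¬((x0 ∨ x0) ∧ ¬x0)
  [3] (F ∨ ¬(T ∨ F)) ∨ ¬((x0 ∨ x0) ∧ ¬x0)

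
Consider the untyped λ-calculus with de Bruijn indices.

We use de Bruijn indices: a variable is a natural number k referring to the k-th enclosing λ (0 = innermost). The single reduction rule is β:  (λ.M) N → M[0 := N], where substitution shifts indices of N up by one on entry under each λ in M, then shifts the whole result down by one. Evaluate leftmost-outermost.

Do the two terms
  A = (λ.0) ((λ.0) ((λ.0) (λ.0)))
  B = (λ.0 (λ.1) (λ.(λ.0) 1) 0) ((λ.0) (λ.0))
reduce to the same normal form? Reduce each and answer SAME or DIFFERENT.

Term A:
  start: (λ.0) ((λ.0) ((λ.0) (λ.0)))
  step 1: (λ.0) ((λ.0) (λ.0))
  step 2: (λ.0) (λ.0)
  step 3: λ.0

Term B:
  start: (λ.0 (λ.1) (λ.(λ.0) 1) 0) ((λ.0) (λ.0))
  step 1: (λ.0) (λ.0) (λ.(λ.0) (λ.0)) (λ.(λ.0) ((λ.0) (λ.0))) ((λ.0) (λ.0))
  step 2: (λ.0) (λ.(λ.0) (λ.0)) (λ.(λ.0) ((λ.0) (λ.0))) ((λ.0) (λ.0))
  step 3: (λ.(λ.0) (λ.0)) (λ.(λ.0) ((λ.0) (λ.0))) ((λ.0) (λ.0))
  step 4: (λ.0) (λ.0) ((λ.0) (λ.0))
  step 5: (λ.0) ((λ.0) (λ.0))
  step 6: (λ.0) (λ.0)
  step 7: λ.0

Answer: SAME — A ⇓ λ.0, B ⇓ λ.0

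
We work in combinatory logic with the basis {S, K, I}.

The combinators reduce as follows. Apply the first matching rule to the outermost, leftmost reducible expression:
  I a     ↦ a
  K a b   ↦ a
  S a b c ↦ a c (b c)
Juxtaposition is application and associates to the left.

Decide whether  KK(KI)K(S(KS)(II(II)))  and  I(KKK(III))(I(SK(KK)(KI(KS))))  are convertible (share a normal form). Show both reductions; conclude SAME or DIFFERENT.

Answer: DIFFERENT — A ⇓ K, B ⇓ I

Working:
Term A:
  start: KK(KI)K(S(KS)(II(II)))
  →1  KK(S(KS)(II(II)))
  →2  K

Term B:
  start: I(KKK(III))(I(SK(KK)(KI(KS))))
  →1  KKK(III)(I(SK(KK)(KI(KS))))
  →2  K(III)(I(SK(KK)(KI(KS))))
  →3  III
  →4  II
  →5  I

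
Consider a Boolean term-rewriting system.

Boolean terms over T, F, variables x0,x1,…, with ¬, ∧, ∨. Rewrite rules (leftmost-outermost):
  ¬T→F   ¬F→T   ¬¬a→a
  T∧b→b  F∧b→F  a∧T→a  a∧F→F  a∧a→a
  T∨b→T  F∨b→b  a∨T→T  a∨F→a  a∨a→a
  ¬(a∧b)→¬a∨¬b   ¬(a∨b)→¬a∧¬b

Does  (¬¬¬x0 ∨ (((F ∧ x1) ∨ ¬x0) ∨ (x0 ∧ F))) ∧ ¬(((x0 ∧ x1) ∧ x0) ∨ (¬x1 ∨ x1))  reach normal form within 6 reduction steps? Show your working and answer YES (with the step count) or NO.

  start: (¬¬¬x0 ∨ (((F ∧ x1) ∨ ¬x0) ∨ (x0 ∧ F))) ∧ ¬(((x0 ∧ x1) ∧ x0) ∨ (¬x1 ∨ x1))
  [1] (¬x0 ∨ (((F ∧ x1) ∨ ¬x0) ∨ (x0 ∧ F))) ∧ ¬(((x0 ∧ x1) ∧ x0) ∨ (¬x1 ∨ x1))
  [2] (¬x0 ∨ ((F ∨ ¬x0) ∨ (x0 ∧ F))) ∧ ¬(((x0 ∧ x1) ∧ x0) ∨ (¬x1 ∨ x1))
  [3] (¬x0 ∨ (¬x0 ∨ (x0 ∧ F))) ∧ ¬(((x0 ∧ x1) ∧ x0) ∨ (¬x1 ∨ x1))
  [4] (¬x0 ∨ (¬x0 ∨ F)) ∧ ¬(((x0 ∧ x1) ∧ x0) ∨ (¬x1 ∨ x1))
  [5] (¬x0 ∨ ¬x0) ∧ ¬(((x0 ∧ x1) ∧ x0) ∨ (¬x1 ∨ x1))
  [6] ¬x0 ∧ ¬(((x0 ∧ x1) ∧ x0) ∨ (¬x1 ∨ x1))

Answer: NO — after 6 steps the term is ¬x0 ∧ ¬(((x0 ∧ x1) ∧ x0) ∨ (¬x1 ∨ x1)), not yet normal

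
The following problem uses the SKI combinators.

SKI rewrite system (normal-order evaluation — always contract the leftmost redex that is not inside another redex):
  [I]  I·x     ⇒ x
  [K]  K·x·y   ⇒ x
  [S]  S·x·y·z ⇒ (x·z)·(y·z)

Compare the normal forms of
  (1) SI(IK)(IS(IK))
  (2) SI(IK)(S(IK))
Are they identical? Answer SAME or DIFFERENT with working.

Answer: SAME — A ⇓ SK(K(SK)), B ⇓ SK(K(SK))

Reduction:
Term A:
  start: SI(IK)(IS(IK))
  →1  I(IS(IK))(IK(IS(IK)))
  →2  IS(IK)(IK(IS(IK)))
  →3  S(IK)(IK(IS(IK)))
  →4  SK(IK(IS(IK)))
  →5  SK(K(IS(IK)))
  →6  SK(K(S(IK)))
  →7  SK(K(SK))

Term B:
  start: SI(IK)(S(IK))
  →1  I(S(IK))(IK(S(IK)))
  →2  S(IK)(IK(S(IK)))
  →3  SK(IK(S(IK)))
  →4  SK(K(S(IK)))
  →5  SK(K(SK))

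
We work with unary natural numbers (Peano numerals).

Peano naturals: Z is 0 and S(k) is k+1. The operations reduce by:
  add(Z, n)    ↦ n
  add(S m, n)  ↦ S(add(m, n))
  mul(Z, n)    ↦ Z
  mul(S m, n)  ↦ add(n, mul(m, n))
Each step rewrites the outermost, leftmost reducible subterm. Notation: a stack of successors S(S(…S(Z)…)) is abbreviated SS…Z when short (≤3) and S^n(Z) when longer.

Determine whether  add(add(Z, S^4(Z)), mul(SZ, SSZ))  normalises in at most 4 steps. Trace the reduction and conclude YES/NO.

Answer: NO — after 4 steps the term is S(S(S(add(SZ, mul(SZ, SSZ))))), not yet normal

Derivation:
  start: add(add(Z, S^4(Z)), mul(SZ, SSZ))
  [1] add(S^4(Z), mul(SZ, SSZ))
  [2] S(add(SSSZ, mul(SZ, SSZ)))
  [3] S(S(add(SSZ, mul(SZ, SSZ))))
  [4] S(S(S(add(SZ, mul(SZ, SSZ)))))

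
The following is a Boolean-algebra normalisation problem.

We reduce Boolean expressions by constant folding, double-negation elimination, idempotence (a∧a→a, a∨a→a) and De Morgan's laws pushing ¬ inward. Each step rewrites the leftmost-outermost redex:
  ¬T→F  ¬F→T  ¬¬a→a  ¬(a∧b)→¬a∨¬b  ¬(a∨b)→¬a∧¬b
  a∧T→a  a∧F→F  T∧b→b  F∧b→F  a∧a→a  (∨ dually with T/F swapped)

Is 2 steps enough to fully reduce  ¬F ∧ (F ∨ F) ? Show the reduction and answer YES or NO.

  start: ¬F ∧ (F ∨ F)
  [1] T ∧ (F ∨ F)
  [2] F ∨ F

Answer: NO — after 2 steps the term is F ∨ F, not yet normal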